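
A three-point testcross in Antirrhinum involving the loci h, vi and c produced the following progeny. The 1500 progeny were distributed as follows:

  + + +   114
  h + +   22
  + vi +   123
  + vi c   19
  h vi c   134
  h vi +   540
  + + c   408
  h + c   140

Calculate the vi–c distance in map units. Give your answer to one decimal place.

The two most frequent reciprocal classes, h vi + and + + c, are the parental types, so the F1 was h vi + / + + c.
The two rarest classes, h + + and + vi c, are the double crossovers. Comparing them with the parentals, only the vi allele has switched, so vi is the middle locus and the order is h – vi – c.
Crossovers in the vi–c interval produce the single-crossover classes h vi c and + + + (134 + 114 = 248) plus the double crossovers (41).
RF(vi–c) = (248 + 41) / 1500 = 289/1500 = 0.1927 → 19.3 map units.

19.3 map units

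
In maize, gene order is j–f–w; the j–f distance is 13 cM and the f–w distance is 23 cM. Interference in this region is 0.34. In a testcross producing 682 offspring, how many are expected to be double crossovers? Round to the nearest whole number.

Map distances give recombination frequencies of 0.130 and 0.230 for the two intervals.
With interference 0.34 (so coincidence = 0.66), expected double-crossover frequency = 0.130 × 0.230 × 0.66 = 0.01973.
Expected number = 0.01973 × 682 = 13.46 ≈ 13.

13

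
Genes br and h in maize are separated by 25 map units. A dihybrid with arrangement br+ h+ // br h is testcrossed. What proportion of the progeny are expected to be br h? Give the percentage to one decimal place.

37.5%

A map distance of 25 map units corresponds to a recombination frequency of 0.250.
The F1 is br+ h+ / br h, so br h is a parental gamete class with expected frequency (1 − r)/2 = 0.750/2 = 0.3750.
That is 0.3750 = 37.5% of the progeny.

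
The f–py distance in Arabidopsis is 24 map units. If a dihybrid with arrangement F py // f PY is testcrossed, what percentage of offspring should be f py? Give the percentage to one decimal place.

12.0%

A map distance of 24 map units corresponds to a recombination frequency of 0.240.
The F1 is F py / f PY, so f py is a recombinant gamete class with expected frequency r/2 = 0.240/2 = 0.1200.
That is 0.1200 = 12.0% of the progeny.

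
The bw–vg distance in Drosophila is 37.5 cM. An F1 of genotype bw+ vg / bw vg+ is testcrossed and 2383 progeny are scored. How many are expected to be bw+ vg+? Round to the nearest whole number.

A map distance of 37.5 cM corresponds to a recombination frequency of 0.375.
The F1 is bw+ vg / bw vg+, so bw+ vg+ is a recombinant gamete class with expected frequency r/2 = 0.375/2 = 0.1875.
Expected number = 0.1875 × 2383 = 446.81 ≈ 447.

447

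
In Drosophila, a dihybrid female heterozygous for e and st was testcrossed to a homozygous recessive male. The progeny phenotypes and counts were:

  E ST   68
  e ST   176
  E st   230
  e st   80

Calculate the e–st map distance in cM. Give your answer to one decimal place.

The two most frequent classes, E st (230) and e ST (176), are the parental types, so the F1 was E st / e ST.
The recombinant classes are E ST and e st: 68 + 80 = 148.
Recombination frequency = 148/554 = 0.2671 ≈ 26.7%, i.e. 26.7 cM.

26.7 cM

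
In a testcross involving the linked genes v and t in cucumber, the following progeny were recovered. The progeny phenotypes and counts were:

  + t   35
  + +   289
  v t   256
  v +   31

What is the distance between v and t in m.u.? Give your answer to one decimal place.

10.8 m.u.

The two most frequent classes, + + (289) and v t (256), are the parental types, so the F1 was + + / v t.
The recombinant classes are + t and v +: 35 + 31 = 66.
Recombination frequency = 66/611 = 0.1080 ≈ 10.8%, i.e. 10.8 m.u.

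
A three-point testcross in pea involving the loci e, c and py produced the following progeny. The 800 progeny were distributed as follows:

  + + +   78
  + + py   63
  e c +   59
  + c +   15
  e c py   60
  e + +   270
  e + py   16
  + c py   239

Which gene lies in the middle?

The two most frequent reciprocal classes, + c py and e + +, are the parental types, so the F1 was + c py / e + +.
The two rarest classes, + c + and e + py, are the double crossovers. Comparing them with the parentals, only the py allele has switched, so py is the middle locus and the order is e – py – c.

py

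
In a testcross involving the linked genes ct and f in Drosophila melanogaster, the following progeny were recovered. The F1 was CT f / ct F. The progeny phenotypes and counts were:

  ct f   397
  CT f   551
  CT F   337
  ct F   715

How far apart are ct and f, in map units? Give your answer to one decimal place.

The recombinant classes are CT F and ct f: 337 + 397 = 734.
Recombination frequency = 734/2000 = 0.3670 ≈ 36.7%, i.e. 36.7 map units.

36.7 map units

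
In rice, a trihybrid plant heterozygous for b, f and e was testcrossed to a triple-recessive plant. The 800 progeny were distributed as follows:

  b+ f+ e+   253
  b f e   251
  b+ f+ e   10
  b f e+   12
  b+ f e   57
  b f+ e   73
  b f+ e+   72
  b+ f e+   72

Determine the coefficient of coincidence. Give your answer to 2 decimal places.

The two most frequent reciprocal classes, b+ f+ e+ and b f e, are the parental types, so the F1 was b+ f+ e+ / b f e.
The two rarest classes, b+ f+ e and b f e+, are the double crossovers. Comparing them with the parentals, only the e allele has switched, so e is the middle locus and the order is f – e – b.
f–e: (145 + 22)/800 = 0.2087; e–b: (129 + 22)/800 = 0.1888.
Expected DCO frequency = 0.2087 × 0.1888 ≈ 0.03940; observed = 22/800 ≈ 0.02750.
Coefficient of coincidence = 0.02750/0.03940 ≈ 0.70.

0.70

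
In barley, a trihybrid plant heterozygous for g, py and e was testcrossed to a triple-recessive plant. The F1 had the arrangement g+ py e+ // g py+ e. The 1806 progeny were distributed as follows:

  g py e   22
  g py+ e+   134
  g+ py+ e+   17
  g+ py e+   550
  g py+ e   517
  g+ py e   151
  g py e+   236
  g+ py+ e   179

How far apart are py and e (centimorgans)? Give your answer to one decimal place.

The two rarest classes, g+ py+ e+ and g py e, are the double crossovers. Comparing them with the parentals, only the py allele has switched, so py is the middle locus and the order is g – py – e.
Crossovers in the py–e interval produce the single-crossover classes g+ py e and g py+ e+ (151 + 134 = 285) plus the double crossovers (39).
RF(py–e) = (285 + 39) / 1806 = 324/1806 = 0.1794 → 17.9 centimorgans.

17.9 centimorgans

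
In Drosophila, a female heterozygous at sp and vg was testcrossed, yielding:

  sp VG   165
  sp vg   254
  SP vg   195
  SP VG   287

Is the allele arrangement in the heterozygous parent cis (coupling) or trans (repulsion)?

The two most frequent classes are SP VG (287) and sp vg (254); these are the parental (non-recombinant) types.
So the F1 carried SP VG on one chromosome and sp vg on the other — the recessive alleles are on the same chromosome (cis / coupling).

cis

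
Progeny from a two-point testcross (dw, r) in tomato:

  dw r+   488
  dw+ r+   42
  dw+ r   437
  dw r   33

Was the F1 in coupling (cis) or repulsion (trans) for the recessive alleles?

The two most frequent classes are dw+ r (437) and dw r+ (488); these are the parental (non-recombinant) types.
So the F1 carried dw+ r on one chromosome and dw r+ on the other — the recessive alleles are on opposite chromosomes (trans / repulsion).

trans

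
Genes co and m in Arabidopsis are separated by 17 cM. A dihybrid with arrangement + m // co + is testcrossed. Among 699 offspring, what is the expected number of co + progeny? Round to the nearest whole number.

290

A map distance of 17 cM corresponds to a recombination frequency of 0.170.
The F1 is + m / co +, so co + is a parental gamete class with expected frequency (1 − r)/2 = 0.830/2 = 0.4150.
Expected number = 0.4150 × 699 = 290.08 ≈ 290.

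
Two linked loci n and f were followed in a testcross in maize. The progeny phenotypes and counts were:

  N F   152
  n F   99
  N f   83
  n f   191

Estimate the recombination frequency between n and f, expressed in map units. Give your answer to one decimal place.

34.7 map units

The two most frequent classes, N F (152) and n f (191), are the parental types, so the F1 was N F / n f.
The recombinant classes are N f and n F: 83 + 99 = 182.
Recombination frequency = 182/525 = 0.3467 ≈ 34.7%, i.e. 34.7 map units.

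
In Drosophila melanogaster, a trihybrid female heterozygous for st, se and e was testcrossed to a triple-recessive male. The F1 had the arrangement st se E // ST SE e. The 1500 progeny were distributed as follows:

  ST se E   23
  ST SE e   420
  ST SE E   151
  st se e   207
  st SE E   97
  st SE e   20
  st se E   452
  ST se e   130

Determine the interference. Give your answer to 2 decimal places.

The two rarest classes, ST se E and st SE e, are the double crossovers. Comparing them with the parentals, only the st allele has switched, so st is the middle locus and the order is e – st – se.
e–st: (358 + 43)/1500 = 0.2673; st–se: (227 + 43)/1500 = 0.1800.
Expected DCO frequency = 0.2673 × 0.1800 ≈ 0.04811; observed = 43/1500 ≈ 0.02867.
Coefficient of coincidence = 0.02867/0.04811 ≈ 0.60; interference = 1 − 0.60 = 0.40.

0.40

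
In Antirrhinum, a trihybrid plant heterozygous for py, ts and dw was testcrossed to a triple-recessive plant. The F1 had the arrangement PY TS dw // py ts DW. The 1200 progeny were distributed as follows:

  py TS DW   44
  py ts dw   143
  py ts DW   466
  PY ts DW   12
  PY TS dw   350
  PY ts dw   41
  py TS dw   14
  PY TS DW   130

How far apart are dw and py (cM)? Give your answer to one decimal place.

24.9 cM

The two rarest classes, py TS dw and PY ts DW, are the double crossovers. Comparing them with the parentals, only the py allele has switched, so py is the middle locus and the order is ts – py – dw.
Crossovers in the py–dw interval produce the single-crossover classes PY TS DW and py ts dw (130 + 143 = 273) plus the double crossovers (26).
RF(py–dw) = (273 + 26) / 1200 = 299/1200 = 0.2492 → 24.9 cM.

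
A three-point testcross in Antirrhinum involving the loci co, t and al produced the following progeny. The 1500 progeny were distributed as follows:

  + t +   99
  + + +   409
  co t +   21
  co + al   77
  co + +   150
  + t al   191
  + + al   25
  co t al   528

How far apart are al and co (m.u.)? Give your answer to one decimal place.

25.8 m.u.

The two most frequent reciprocal classes, + + + and co t al, are the parental types, so the F1 was + + + / co t al.
The two rarest classes, + + al and co t +, are the double crossovers. Comparing them with the parentals, only the al allele has switched, so al is the middle locus and the order is t – al – co.
Crossovers in the al–co interval produce the single-crossover classes co + + and + t al (150 + 191 = 341) plus the double crossovers (46).
RF(al–co) = (341 + 46) / 1500 = 387/1500 = 0.2580 → 25.8 m.u.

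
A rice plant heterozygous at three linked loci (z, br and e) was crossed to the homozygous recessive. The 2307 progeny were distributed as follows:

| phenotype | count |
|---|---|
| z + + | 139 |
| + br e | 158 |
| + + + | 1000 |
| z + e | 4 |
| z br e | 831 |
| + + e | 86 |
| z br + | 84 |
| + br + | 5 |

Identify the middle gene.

br

The two most frequent reciprocal classes, + + + and z br e, are the parental types, so the F1 was + + + / z br e.
The two rarest classes, + br + and z + e, are the double crossovers. Comparing them with the parentals, only the br allele has switched, so br is the middle locus and the order is e – br – z.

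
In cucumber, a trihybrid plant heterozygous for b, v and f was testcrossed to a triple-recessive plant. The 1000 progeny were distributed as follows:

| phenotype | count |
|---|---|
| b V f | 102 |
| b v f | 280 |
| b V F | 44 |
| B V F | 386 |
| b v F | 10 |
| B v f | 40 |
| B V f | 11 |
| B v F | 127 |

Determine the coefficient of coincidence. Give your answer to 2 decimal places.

The two most frequent reciprocal classes, b v f and B V F, are the parental types, so the F1 was b v f / B V F.
The two rarest classes, b v F and B V f, are the double crossovers. Comparing them with the parentals, only the f allele has switched, so f is the middle locus and the order is v – f – b.
v–f: (229 + 21)/1000 = 0.2500; f–b: (84 + 21)/1000 = 0.1050.
Expected DCO frequency = 0.2500 × 0.1050 ≈ 0.02625; observed = 21/1000 ≈ 0.02100.
Coefficient of coincidence = 0.02100/0.02625 ≈ 0.80.

0.80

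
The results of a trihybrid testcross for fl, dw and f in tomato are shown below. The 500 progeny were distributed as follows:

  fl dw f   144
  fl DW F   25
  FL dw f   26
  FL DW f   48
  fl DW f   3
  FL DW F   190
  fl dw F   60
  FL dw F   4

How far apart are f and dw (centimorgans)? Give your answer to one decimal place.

The two most frequent reciprocal classes, fl dw f and FL DW F, are the parental types, so the F1 was fl dw f / FL DW F.
The two rarest classes, fl DW f and FL dw F, are the double crossovers. Comparing them with the parentals, only the dw allele has switched, so dw is the middle locus and the order is f – dw – fl.
Crossovers in the f–dw interval produce the single-crossover classes fl dw F and FL DW f (60 + 48 = 108) plus the double crossovers (7).
RF(f–dw) = (108 + 7) / 500 = 115/500 = 0.2300 → 23.0 centimorgans.

23.0 centimorgans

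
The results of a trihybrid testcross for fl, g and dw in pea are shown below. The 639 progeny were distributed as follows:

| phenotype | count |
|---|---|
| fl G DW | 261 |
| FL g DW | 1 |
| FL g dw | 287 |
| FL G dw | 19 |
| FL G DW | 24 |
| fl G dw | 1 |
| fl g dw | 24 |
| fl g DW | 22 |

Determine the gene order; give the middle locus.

The two most frequent reciprocal classes, FL g dw and fl G DW, are the parental types, so the F1 was FL g dw / fl G DW.
The two rarest classes, FL g DW and fl G dw, are the double crossovers. Comparing them with the parentals, only the dw allele has switched, so dw is the middle locus and the order is fl – dw – g.

dw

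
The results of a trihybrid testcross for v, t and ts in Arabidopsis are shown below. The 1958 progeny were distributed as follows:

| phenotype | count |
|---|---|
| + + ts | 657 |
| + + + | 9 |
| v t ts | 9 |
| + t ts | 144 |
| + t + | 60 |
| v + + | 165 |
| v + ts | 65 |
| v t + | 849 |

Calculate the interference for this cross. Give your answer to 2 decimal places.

The two most frequent reciprocal classes, + + ts and v t +, are the parental types, so the F1 was + + ts / v t +.
The two rarest classes, + + + and v t ts, are the double crossovers. Comparing them with the parentals, only the ts allele has switched, so ts is the middle locus and the order is t – ts – v.
t–ts: (309 + 18)/1958 = 0.1670; ts–v: (125 + 18)/1958 = 0.0730.
Expected DCO frequency = 0.1670 × 0.0730 ≈ 0.01219; observed = 18/1958 ≈ 0.00919.
Coefficient of coincidence = 0.00919/0.01219 ≈ 0.75; interference = 1 − 0.75 = 0.25.

0.25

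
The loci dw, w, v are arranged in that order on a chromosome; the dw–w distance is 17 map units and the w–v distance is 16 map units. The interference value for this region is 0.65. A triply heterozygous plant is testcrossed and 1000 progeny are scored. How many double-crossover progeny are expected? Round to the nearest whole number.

Map distances give recombination frequencies of 0.170 and 0.160 for the two intervals.
With interference 0.65 (so coincidence = 0.35), expected double-crossover frequency = 0.170 × 0.160 × 0.35 = 0.00952.
Expected number = 0.00952 × 1000 = 9.52 ≈ 10.

10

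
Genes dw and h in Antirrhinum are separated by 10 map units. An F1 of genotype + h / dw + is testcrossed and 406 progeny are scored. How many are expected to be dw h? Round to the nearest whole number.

A map distance of 10 map units corresponds to a recombination frequency of 0.100.
The F1 is + h / dw +, so dw h is a recombinant gamete class with expected frequency r/2 = 0.100/2 = 0.0500.
Expected number = 0.0500 × 406 = 20.30 ≈ 20.

20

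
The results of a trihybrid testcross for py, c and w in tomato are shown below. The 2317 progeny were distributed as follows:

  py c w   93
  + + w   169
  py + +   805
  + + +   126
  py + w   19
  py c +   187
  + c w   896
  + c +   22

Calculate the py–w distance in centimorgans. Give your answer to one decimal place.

The two most frequent reciprocal classes, + c w and py + +, are the parental types, so the F1 was + c w / py + +.
The two rarest classes, + c + and py + w, are the double crossovers. Comparing them with the parentals, only the w allele has switched, so w is the middle locus and the order is c – w – py.
Crossovers in the w–py interval produce the single-crossover classes py c w and + + + (93 + 126 = 219) plus the double crossovers (41).
RF(w–py) = (219 + 41) / 2317 = 260/2317 = 0.1122 → 11.2 centimorgans.

11.2 centimorgans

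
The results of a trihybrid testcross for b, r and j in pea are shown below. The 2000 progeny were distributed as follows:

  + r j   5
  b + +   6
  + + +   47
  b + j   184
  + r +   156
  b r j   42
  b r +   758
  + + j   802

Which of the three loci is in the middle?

r

The two most frequent reciprocal classes, + + j and b r +, are the parental types, so the F1 was + + j / b r +.
The two rarest classes, + r j and b + +, are the double crossovers. Comparing them with the parentals, only the r allele has switched, so r is the middle locus and the order is j – r – b.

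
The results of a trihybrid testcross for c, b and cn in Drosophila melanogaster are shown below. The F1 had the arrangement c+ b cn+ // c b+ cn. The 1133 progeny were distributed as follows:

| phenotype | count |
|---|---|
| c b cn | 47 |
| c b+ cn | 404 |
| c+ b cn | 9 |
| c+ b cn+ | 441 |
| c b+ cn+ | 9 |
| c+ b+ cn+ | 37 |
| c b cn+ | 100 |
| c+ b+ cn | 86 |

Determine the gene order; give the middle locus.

cn

The two rarest classes, c+ b cn and c b+ cn+, are the double crossovers. Comparing them with the parentals, only the cn allele has switched, so cn is the middle locus and the order is c – cn – b.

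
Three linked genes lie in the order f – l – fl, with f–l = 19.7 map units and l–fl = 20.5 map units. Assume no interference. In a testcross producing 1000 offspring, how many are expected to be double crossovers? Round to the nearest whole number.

Map distances give recombination frequencies of 0.197 and 0.205 for the two intervals.
With no interference, expected double-crossover frequency = 0.197 × 0.205 = 0.04038.
Expected number = 0.04038 × 1000 = 40.38 ≈ 40.

40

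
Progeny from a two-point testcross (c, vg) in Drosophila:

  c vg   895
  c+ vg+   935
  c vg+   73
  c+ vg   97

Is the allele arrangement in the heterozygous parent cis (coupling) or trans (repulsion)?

The two most frequent classes are c+ vg+ (935) and c vg (895); these are the parental (non-recombinant) types.
So the F1 carried c+ vg+ on one chromosome and c vg on the other — the recessive alleles are on the same chromosome (cis / coupling).

cis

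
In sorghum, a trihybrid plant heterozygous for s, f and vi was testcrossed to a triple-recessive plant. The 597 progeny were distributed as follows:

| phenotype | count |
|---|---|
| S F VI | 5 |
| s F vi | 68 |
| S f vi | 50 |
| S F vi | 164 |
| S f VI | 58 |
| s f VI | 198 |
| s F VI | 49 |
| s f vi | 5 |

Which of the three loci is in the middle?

The two most frequent reciprocal classes, S F vi and s f VI, are the parental types, so the F1 was S F vi / s f VI.
The two rarest classes, S F VI and s f vi, are the double crossovers. Comparing them with the parentals, only the vi allele has switched, so vi is the middle locus and the order is f – vi – s.

vi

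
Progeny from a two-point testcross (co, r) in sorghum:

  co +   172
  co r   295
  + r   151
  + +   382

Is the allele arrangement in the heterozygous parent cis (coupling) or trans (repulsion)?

cis

The two most frequent classes are + + (382) and co r (295); these are the parental (non-recombinant) types.
So the F1 carried + + on one chromosome and co r on the other — the recessive alleles are on the same chromosome (cis / coupling).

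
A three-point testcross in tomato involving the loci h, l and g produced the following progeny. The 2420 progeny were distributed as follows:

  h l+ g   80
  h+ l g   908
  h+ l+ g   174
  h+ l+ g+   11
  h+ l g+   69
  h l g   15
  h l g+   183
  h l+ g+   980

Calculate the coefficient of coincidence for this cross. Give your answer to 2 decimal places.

The two most frequent reciprocal classes, h l+ g+ and h+ l g, are the parental types, so the F1 was h l+ g+ / h+ l g.
The two rarest classes, h+ l+ g+ and h l g, are the double crossovers. Comparing them with the parentals, only the h allele has switched, so h is the middle locus and the order is g – h – l.
g–h: (149 + 26)/2420 = 0.0723; h–l: (357 + 26)/2420 = 0.1583.
Expected DCO frequency = 0.0723 × 0.1583 ≈ 0.01145; observed = 26/2420 ≈ 0.01074.
Coefficient of coincidence = 0.01074/0.01145 ≈ 0.94.

0.94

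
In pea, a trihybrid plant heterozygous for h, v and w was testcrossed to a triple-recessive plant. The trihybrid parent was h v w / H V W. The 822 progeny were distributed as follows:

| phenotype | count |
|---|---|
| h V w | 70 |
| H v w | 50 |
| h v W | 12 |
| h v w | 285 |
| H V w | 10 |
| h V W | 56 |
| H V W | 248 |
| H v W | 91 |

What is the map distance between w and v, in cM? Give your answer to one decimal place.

22.3 cM

The two rarest classes, h v W and H V w, are the double crossovers. Comparing them with the parentals, only the w allele has switched, so w is the middle locus and the order is v – w – h.
Crossovers in the v–w interval produce the single-crossover classes h V w and H v W (70 + 91 = 161) plus the double crossovers (22).
RF(v–w) = (161 + 22) / 822 = 183/822 = 0.2226 → 22.3 cM.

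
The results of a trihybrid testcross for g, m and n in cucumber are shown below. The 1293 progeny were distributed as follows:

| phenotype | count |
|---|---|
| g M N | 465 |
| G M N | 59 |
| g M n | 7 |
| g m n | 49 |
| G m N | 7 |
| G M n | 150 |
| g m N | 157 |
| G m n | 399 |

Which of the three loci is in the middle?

n

The two most frequent reciprocal classes, g M N and G m n, are the parental types, so the F1 was g M N / G m n.
The two rarest classes, g M n and G m N, are the double crossovers. Comparing them with the parentals, only the n allele has switched, so n is the middle locus and the order is m – n – g.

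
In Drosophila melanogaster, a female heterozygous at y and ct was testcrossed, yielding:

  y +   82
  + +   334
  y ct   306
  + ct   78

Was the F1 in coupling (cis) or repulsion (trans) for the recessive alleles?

cis

The two most frequent classes are + + (334) and y ct (306); these are the parental (non-recombinant) types.
So the F1 carried + + on one chromosome and y ct on the other — the recessive alleles are on the same chromosome (cis / coupling).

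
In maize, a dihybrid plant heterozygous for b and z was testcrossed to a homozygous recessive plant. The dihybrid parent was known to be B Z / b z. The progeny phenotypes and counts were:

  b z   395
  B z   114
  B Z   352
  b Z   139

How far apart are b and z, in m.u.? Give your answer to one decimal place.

25.3 m.u.

The recombinant classes are B z and b Z: 114 + 139 = 253.
Recombination frequency = 253/1000 = 0.2530 ≈ 25.3%, i.e. 25.3 m.u.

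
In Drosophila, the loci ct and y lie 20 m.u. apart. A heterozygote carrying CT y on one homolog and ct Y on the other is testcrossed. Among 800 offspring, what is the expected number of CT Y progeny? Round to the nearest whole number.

A map distance of 20 m.u. corresponds to a recombination frequency of 0.200.
The F1 is CT y / ct Y, so CT Y is a recombinant gamete class with expected frequency r/2 = 0.200/2 = 0.1000.
Expected number = 0.1000 × 800 = 80.00 ≈ 80.

80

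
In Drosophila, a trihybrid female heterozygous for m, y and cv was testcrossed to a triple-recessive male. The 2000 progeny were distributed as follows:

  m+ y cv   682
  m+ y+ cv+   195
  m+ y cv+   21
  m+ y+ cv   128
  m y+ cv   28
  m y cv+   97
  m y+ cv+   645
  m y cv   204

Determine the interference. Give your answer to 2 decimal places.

The two most frequent reciprocal classes, m+ y cv and m y+ cv+, are the parental types, so the F1 was m+ y cv / m y+ cv+.
The two rarest classes, m+ y cv+ and m y+ cv, are the double crossovers. Comparing them with the parentals, only the cv allele has switched, so cv is the middle locus and the order is y – cv – m.
y–cv: (225 + 49)/2000 = 0.1370; cv–m: (399 + 49)/2000 = 0.2240.
Expected DCO frequency = 0.1370 × 0.2240 ≈ 0.03069; observed = 49/2000 ≈ 0.02450.
Coefficient of coincidence = 0.02450/0.03069 ≈ 0.80; interference = 1 − 0.80 = 0.20.

0.20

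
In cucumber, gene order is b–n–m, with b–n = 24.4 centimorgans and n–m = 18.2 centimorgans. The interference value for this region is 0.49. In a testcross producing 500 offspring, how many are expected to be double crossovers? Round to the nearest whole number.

Map distances give recombination frequencies of 0.244 and 0.182 for the two intervals.
With interference 0.49 (so coincidence = 0.51), expected double-crossover frequency = 0.244 × 0.182 × 0.51 = 0.02265.
Expected number = 0.02265 × 500 = 11.32 ≈ 11.

11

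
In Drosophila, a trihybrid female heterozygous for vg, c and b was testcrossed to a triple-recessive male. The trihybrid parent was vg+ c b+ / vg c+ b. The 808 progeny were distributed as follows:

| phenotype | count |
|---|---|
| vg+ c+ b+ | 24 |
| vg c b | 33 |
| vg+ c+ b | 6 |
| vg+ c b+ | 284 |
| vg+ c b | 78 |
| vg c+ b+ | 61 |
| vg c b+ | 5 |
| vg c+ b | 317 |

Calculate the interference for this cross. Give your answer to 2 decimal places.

0.13

The two rarest classes, vg c b+ and vg+ c+ b, are the double crossovers. Comparing them with the parentals, only the vg allele has switched, so vg is the middle locus and the order is c – vg – b.
c–vg: (57 + 11)/808 = 0.0842; vg–b: (139 + 11)/808 = 0.1856.
Expected DCO frequency = 0.0842 × 0.1856 ≈ 0.01563; observed = 11/808 ≈ 0.01361.
Coefficient of coincidence = 0.01361/0.01563 ≈ 0.87; interference = 1 − 0.87 = 0.13.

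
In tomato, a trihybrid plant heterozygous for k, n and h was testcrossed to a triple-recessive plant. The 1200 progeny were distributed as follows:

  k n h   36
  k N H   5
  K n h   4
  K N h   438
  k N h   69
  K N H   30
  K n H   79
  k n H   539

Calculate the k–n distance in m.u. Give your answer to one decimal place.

The two most frequent reciprocal classes, K N h and k n H, are the parental types, so the F1 was K N h / k n H.
The two rarest classes, K n h and k N H, are the double crossovers. Comparing them with the parentals, only the n allele has switched, so n is the middle locus and the order is h – n – k.
Crossovers in the n–k interval produce the single-crossover classes k N h and K n H (69 + 79 = 148) plus the double crossovers (9).
RF(n–k) = (148 + 9) / 1200 = 157/1200 = 0.1308 → 13.1 m.u.

13.1 m.u.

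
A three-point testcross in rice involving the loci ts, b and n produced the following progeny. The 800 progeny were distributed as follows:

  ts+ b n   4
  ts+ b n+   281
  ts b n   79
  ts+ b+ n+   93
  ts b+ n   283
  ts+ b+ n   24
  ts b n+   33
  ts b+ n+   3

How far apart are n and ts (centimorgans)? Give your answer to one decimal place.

8.0 centimorgans

The two most frequent reciprocal classes, ts b+ n and ts+ b n+, are the parental types, so the F1 was ts b+ n / ts+ b n+.
The two rarest classes, ts b+ n+ and ts+ b n, are the double crossovers. Comparing them with the parentals, only the n allele has switched, so n is the middle locus and the order is b – n – ts.
Crossovers in the n–ts interval produce the single-crossover classes ts+ b+ n and ts b n+ (24 + 33 = 57) plus the double crossovers (7).
RF(n–ts) = (57 + 7) / 800 = 64/800 = 0.0800 → 8.0 centimorgans.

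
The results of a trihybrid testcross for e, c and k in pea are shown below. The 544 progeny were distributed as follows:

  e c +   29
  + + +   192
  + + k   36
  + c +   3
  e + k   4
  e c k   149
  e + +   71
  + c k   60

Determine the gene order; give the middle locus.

The two most frequent reciprocal classes, e c k and + + +, are the parental types, so the F1 was e c k / + + +.
The two rarest classes, e + k and + c +, are the double crossovers. Comparing them with the parentals, only the c allele has switched, so c is the middle locus and the order is k – c – e.

c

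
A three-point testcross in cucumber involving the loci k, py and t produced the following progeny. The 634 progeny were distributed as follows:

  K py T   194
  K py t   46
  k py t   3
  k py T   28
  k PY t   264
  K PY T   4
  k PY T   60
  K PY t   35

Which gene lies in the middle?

py

The two most frequent reciprocal classes, k PY t and K py T, are the parental types, so the F1 was k PY t / K py T.
The two rarest classes, k py t and K PY T, are the double crossovers. Comparing them with the parentals, only the py allele has switched, so py is the middle locus and the order is k – py – t.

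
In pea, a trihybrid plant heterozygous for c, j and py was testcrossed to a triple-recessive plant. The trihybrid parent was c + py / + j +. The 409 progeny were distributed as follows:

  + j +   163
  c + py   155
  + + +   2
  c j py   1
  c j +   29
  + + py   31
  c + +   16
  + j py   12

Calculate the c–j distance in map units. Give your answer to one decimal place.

15.4 map units

The two rarest classes, c j py and + + +, are the double crossovers. Comparing them with the parentals, only the j allele has switched, so j is the middle locus and the order is c – j – py.
Crossovers in the c–j interval produce the single-crossover classes + + py and c j + (31 + 29 = 60) plus the double crossovers (3).
RF(c–j) = (60 + 3) / 409 = 63/409 = 0.1540 → 15.4 map units.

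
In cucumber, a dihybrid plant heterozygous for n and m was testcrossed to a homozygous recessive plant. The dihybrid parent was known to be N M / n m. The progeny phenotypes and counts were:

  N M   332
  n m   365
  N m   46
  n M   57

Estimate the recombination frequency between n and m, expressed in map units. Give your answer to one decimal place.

12.9 map units

The recombinant classes are N m and n M: 46 + 57 = 103.
Recombination frequency = 103/800 = 0.1288 ≈ 12.9%, i.e. 12.9 map units.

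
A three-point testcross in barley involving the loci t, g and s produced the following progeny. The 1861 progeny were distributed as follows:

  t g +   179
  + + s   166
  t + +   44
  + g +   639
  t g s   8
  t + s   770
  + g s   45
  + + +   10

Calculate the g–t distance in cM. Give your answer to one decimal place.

19.5 cM

The two most frequent reciprocal classes, + g + and t + s, are the parental types, so the F1 was + g + / t + s.
The two rarest classes, + + + and t g s, are the double crossovers. Comparing them with the parentals, only the g allele has switched, so g is the middle locus and the order is t – g – s.
Crossovers in the t–g interval produce the single-crossover classes t g + and + + s (179 + 166 = 345) plus the double crossovers (18).
RF(t–g) = (345 + 18) / 1861 = 363/1861 = 0.1951 → 19.5 cM.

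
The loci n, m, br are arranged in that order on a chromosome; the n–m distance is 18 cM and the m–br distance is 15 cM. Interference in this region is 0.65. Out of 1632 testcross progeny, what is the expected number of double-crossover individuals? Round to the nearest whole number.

Map distances give recombination frequencies of 0.180 and 0.150 for the two intervals.
With interference 0.65 (so coincidence = 0.35), expected double-crossover frequency = 0.180 × 0.150 × 0.35 = 0.00945.
Expected number = 0.00945 × 1632 = 15.42 ≈ 15.

15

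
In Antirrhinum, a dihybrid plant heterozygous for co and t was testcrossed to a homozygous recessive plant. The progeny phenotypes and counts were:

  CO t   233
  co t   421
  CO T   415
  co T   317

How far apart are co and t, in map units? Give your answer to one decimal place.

39.7 map units

The two most frequent classes, CO T (415) and co t (421), are the parental types, so the F1 was CO T / co t.
The recombinant classes are CO t and co T: 233 + 317 = 550.
Recombination frequency = 550/1386 = 0.3968 ≈ 39.7%, i.e. 39.7 map units.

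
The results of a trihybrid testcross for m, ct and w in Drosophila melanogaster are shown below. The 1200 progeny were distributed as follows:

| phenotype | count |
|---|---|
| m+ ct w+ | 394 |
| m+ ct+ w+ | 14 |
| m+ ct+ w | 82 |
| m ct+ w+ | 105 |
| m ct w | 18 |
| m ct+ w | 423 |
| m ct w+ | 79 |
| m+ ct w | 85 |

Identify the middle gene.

The two most frequent reciprocal classes, m ct+ w and m+ ct w+, are the parental types, so the F1 was m ct+ w / m+ ct w+.
The two rarest classes, m ct w and m+ ct+ w+, are the double crossovers. Comparing them with the parentals, only the ct allele has switched, so ct is the middle locus and the order is m – ct – w.

ct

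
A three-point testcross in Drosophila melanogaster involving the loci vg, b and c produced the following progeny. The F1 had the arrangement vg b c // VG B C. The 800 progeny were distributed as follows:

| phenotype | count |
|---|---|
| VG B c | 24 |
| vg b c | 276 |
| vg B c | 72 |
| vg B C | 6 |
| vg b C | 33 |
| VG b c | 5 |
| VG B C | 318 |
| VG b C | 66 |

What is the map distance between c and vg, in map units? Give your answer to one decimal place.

The two rarest classes, VG b c and vg B C, are the double crossovers. Comparing them with the parentals, only the vg allele has switched, so vg is the middle locus and the order is b – vg – c.
Crossovers in the vg–c interval produce the single-crossover classes vg b C and VG B c (33 + 24 = 57) plus the double crossovers (11).
RF(vg–c) = (57 + 11) / 800 = 68/800 = 0.0850 → 8.5 map units.

8.5 map units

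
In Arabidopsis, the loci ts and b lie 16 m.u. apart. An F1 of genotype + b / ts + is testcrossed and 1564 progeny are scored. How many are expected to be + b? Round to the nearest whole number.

A map distance of 16 m.u. corresponds to a recombination frequency of 0.160.
The F1 is + b / ts +, so + b is a parental gamete class with expected frequency (1 − r)/2 = 0.840/2 = 0.4200.
Expected number = 0.4200 × 1564 = 656.88 ≈ 657.

657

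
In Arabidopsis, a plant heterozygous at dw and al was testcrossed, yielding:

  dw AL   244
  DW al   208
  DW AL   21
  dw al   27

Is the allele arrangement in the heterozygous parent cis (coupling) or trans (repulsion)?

trans

The two most frequent classes are DW al (208) and dw AL (244); these are the parental (non-recombinant) types.
So the F1 carried DW al on one chromosome and dw AL on the other — the recessive alleles are on opposite chromosomes (trans / repulsion).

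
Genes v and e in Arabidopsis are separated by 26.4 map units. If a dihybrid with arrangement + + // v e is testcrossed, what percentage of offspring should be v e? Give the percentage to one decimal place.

36.8%

A map distance of 26.4 map units corresponds to a recombination frequency of 0.264.
The F1 is + + / v e, so v e is a parental gamete class with expected frequency (1 − r)/2 = 0.736/2 = 0.3680.
That is 0.3680 = 36.8% of the progeny.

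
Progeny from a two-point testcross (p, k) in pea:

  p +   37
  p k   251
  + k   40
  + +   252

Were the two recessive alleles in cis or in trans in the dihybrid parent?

The two most frequent classes are + + (252) and p k (251); these are the parental (non-recombinant) types.
So the F1 carried + + on one chromosome and p k on the other — the recessive alleles are on the same chromosome (cis / coupling).

cis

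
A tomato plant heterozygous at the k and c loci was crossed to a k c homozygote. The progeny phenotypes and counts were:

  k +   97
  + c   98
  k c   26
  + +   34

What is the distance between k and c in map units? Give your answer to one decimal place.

23.5 map units

The two most frequent classes, + c (98) and k + (97), are the parental types, so the F1 was + c / k +.
The recombinant classes are + + and k c: 34 + 26 = 60.
Recombination frequency = 60/255 = 0.2353 ≈ 23.5%, i.e. 23.5 map units.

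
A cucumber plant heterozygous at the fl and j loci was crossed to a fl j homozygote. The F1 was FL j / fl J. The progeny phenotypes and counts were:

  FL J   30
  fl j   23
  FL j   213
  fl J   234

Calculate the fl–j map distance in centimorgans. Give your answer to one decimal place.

10.6 centimorgans

The recombinant classes are FL J and fl j: 30 + 23 = 53.
Recombination frequency = 53/500 = 0.1060 ≈ 10.6%, i.e. 10.6 centimorgans.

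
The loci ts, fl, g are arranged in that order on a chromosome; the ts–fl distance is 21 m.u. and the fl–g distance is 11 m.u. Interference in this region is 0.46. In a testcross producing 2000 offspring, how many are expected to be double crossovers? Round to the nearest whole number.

Map distances give recombination frequencies of 0.210 and 0.110 for the two intervals.
With interference 0.46 (so coincidence = 0.54), expected double-crossover frequency = 0.210 × 0.110 × 0.54 = 0.01247.
Expected number = 0.01247 × 2000 = 24.95 ≈ 25.

25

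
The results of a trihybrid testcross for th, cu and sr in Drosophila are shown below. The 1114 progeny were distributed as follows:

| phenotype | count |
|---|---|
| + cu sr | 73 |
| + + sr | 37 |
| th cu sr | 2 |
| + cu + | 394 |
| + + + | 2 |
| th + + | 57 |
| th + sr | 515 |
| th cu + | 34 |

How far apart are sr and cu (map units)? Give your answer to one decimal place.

The two most frequent reciprocal classes, + cu + and th + sr, are the parental types, so the F1 was + cu + / th + sr.
The two rarest classes, + + + and th cu sr, are the double crossovers. Comparing them with the parentals, only the cu allele has switched, so cu is the middle locus and the order is th – cu – sr.
Crossovers in the cu–sr interval produce the single-crossover classes + cu sr and th + + (73 + 57 = 130) plus the double crossovers (4).
RF(cu–sr) = (130 + 4) / 1114 = 134/1114 = 0.1203 → 12.0 map units.

12.0 map units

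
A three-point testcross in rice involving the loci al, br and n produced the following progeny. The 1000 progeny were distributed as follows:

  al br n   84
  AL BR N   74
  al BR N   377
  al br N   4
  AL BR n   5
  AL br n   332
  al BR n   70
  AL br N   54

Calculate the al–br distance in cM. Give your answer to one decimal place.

16.7 cM

The two most frequent reciprocal classes, al BR N and AL br n, are the parental types, so the F1 was al BR N / AL br n.
The two rarest classes, al br N and AL BR n, are the double crossovers. Comparing them with the parentals, only the br allele has switched, so br is the middle locus and the order is n – br – al.
Crossovers in the br–al interval produce the single-crossover classes AL BR N and al br n (74 + 84 = 158) plus the double crossovers (9).
RF(br–al) = (158 + 9) / 1000 = 167/1000 = 0.1670 → 16.7 cM.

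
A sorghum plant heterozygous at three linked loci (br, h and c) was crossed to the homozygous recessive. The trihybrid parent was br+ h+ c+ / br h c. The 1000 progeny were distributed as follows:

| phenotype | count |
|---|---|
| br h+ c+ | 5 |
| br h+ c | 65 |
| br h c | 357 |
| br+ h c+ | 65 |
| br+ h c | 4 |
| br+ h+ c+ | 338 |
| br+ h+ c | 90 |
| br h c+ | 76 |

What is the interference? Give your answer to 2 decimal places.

0.63

The two rarest classes, br h+ c+ and br+ h c, are the double crossovers. Comparing them with the parentals, only the br allele has switched, so br is the middle locus and the order is c – br – h.
c–br: (166 + 9)/1000 = 0.1750; br–h: (130 + 9)/1000 = 0.1390.
Expected DCO frequency = 0.1750 × 0.1390 ≈ 0.02432; observed = 9/1000 ≈ 0.00900.
Coefficient of coincidence = 0.00900/0.02432 ≈ 0.37; interference = 1 − 0.37 = 0.63.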